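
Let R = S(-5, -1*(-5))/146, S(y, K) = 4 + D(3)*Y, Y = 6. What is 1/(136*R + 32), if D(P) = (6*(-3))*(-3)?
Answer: 73/24640 ≈ 0.0029627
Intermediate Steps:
D(P) = 54 (D(P) = -18*(-3) = 54)
S(y, K) = 328 (S(y, K) = 4 + 54*6 = 4 + 324 = 328)
R = 164/73 (R = 328/146 = 328*(1/146) = 164/73 ≈ 2.2466)
1/(136*R + 32) = 1/(136*(164/73) + 32) = 1/(22304/73 + 32) = 1/(24640/73) = 73/24640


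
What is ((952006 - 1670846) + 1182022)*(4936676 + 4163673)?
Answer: 4215117850518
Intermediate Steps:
((952006 - 1670846) + 1182022)*(4936676 + 4163673) = (-718840 + 1182022)*9100349 = 463182*9100349 = 4215117850518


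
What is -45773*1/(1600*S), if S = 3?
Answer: -45773/4800 ≈ -9.5360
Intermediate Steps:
-45773*1/(1600*S) = -45773/((-1*(-4)*3)*400) = -45773/((4*3)*400) = -45773/(12*400) = -45773/4800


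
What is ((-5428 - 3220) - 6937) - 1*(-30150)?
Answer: 14565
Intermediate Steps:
((-5428 - 3220) - 6937) - 1*(-30150) = (-8648 - 6937) + 30150 = -15585 + 30150 = 14565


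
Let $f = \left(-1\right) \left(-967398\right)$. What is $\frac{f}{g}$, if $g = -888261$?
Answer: $- \frac{322466}{296087} \approx -1.0891$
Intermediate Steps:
$f = 967398$
$\frac{f}{g} = \frac{967398}{-888261} = 967398 \left(- \frac{1}{888261}\right) = - \frac{322466}{296087}$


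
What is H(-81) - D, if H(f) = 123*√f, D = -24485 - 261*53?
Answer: 38318 + 1107*I ≈ 38318.0 + 1107.0*I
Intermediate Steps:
D = -38318 (D = -24485 - 13833 = -38318)
H(-81) - D = 123*√(-81) - 1*(-38318) = 123*(9*I) + 38318 = 1107*I + 38318 = 38318 + 1107*I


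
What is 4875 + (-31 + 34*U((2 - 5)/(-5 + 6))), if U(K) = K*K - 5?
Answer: 4980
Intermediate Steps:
U(K) = -5 + K² (U(K) = K² - 5 = -5 + K²)
4875 + (-31 + 34*U((2 - 5)/(-5 + 6))) = 4875 + (-31 + 34*(-5 + ((2 - 5)/(-5 + 6))²)) = 4875 + (-31 + 34*(-5 + (-3/1)²)) = 4875 + (-31 + 34*(-5 + (-3*1)²)) = 4875 + (-31 + 34*(-5 + (-3)²)) = 4875 + (-31 + 34*(-5 + 9)) = 4875 + (-31 + 34*4) = 4875 + (-31 + 136) = 4875 + 105 = 4980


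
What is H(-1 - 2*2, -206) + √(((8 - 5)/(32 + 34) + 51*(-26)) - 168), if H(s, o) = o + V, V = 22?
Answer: -184 + I*√723074/22 ≈ -184.0 + 38.652*I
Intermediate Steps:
H(s, o) = 22 + o (H(s, o) = o + 22 = 22 + o)
H(-1 - 2*2, -206) + √(((8 - 5)/(32 + 34) + 51*(-26)) - 168) = (22 - 206) + √(((8 - 5)/(32 + 34) + 51*(-26)) - 168) = -184 + √((3/66 - 1326) - 168) = -184 + √((3*(1/66) - 1326) - 168) = -184 + √((1/22 - 1326) - 168) = -184 + √(-29171/22 - 168) = -184 + √(-32867/22) = -184 + I*√723074/22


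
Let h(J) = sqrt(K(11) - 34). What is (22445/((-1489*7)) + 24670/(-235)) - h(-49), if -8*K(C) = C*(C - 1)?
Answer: -52481997/489881 - I*sqrt(191)/2 ≈ -107.13 - 6.9101*I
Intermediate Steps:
K(C) = -C*(-1 + C)/8 (K(C) = -C*(C - 1)/8 = -C*(-1 + C)/8)
h(J) = I*sqrt(191)/2 (h(J) = sqrt((1/8)*11*(1 - 1*11) - 34) = sqrt((1/8)*11*(1 - 11) - 34) = sqrt((1/8)*11*(-10) - 34) = sqrt(-55/4 - 34) = sqrt(-191/4) = I*sqrt(191)/2)
(22445/((-1489*7)) + 24670/(-235)) - h(-49) = (22445/((-1489*7)) + 24670/(-235)) - I*sqrt(191)/2 = (22445/(-10423) + 24670*(-1/235)) - I*sqrt(191)/2 = (22445*(-1/10423) - 4934/47) - I*sqrt(191)/2 = (-22445/10423 - 4934/47) - I*sqrt(191)/2 = -52481997/489881 - I*sqrt(191)/2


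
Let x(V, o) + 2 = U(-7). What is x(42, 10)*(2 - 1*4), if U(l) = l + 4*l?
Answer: 74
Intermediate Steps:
U(l) = 5*l
x(V, o) = -37 (x(V, o) = -2 + 5*(-7) = -2 - 35 = -37)
x(42, 10)*(2 - 1*4) = -37*(2 - 1*4) = -37*(2 - 4) = -37*(-2) = 74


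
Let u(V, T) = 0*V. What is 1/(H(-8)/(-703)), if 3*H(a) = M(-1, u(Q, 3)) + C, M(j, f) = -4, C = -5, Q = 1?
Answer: 703/3 ≈ 234.33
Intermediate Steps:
u(V, T) = 0
H(a) = -3 (H(a) = (-4 - 5)/3 = (⅓)*(-9) = -3)
1/(H(-8)/(-703)) = 1/(-3/(-703)) = 1/(-3*(-1/703)) = 1/(3/703) = 703/3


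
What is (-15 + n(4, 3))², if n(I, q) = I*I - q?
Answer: 4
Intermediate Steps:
n(I, q) = I² - q
(-15 + n(4, 3))² = (-15 + (4² - 1*3))² = (-15 + (16 - 3))² = (-15 + 13)² = (-2)² = 4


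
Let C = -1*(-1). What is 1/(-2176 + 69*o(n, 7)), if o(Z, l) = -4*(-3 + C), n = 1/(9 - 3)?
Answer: -1/1624 ≈ -0.00061576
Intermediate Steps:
C = 1
n = 1/6 ≈ 0.16667
o(Z, l) = 8 (o(Z, l) = -4*(-3 + 1) = -4*(-2) = 8)
1/(-2176 + 69*o(n, 7)) = 1/(-2176 + 69*8) = 1/(-2176 + 552) = 1/(-1624) = -1/1624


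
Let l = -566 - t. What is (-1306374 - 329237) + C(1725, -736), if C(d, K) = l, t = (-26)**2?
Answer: -1636853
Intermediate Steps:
t = 676
l = -1242 (l = -566 - 1*676 = -566 - 676 = -1242)
C(d, K) = -1242
(-1306374 - 329237) + C(1725, -736) = (-1306374 - 329237) - 1242 = -1635611 - 1242 = -1636853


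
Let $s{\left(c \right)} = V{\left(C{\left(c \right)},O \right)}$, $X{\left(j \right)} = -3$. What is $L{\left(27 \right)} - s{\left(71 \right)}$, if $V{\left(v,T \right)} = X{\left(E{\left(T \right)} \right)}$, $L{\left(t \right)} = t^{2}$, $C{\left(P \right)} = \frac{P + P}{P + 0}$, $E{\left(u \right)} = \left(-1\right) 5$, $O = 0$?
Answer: $732$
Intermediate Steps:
$E{\left(u \right)} = -5$
$C{\left(P \right)} = 2$ ($C{\left(P \right)} = \frac{2 P}{P} = 2$)
$V{\left(v,T \right)} = -3$
$s{\left(c \right)} = -3$
$L{\left(27 \right)} - s{\left(71 \right)} = 27^{2} - -3 = 729 + 3 = 732$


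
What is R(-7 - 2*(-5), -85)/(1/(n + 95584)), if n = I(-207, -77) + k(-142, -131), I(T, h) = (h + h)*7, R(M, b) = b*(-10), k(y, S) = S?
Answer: 80218750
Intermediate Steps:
R(M, b) = -10*b
I(T, h) = 14*h (I(T, h) = (2*h)*7 = 14*h)
n = -1209 (n = 14*(-77) - 131 = -1078 - 131 = -1209)
R(-7 - 2*(-5), -85)/(1/(n + 95584)) = (-10*(-85))/(1/(-1209 + 95584)) = 850/(1/94375) = 850*94375 = 80218750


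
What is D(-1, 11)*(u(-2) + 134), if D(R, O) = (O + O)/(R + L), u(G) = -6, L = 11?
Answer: 1408/5 ≈ 281.60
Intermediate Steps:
D(R, O) = 2*O/(11 + R) (D(R, O) = (O + O)/(R + 11) = (2*O)/(11 + R) = 2*O/(11 + R))
D(-1, 11)*(u(-2) + 134) = (2*11/(11 - 1))*(-6 + 134) = (2*11/10)*128 = (2*11*(1/10))*128 = (11/5)*128 = 1408/5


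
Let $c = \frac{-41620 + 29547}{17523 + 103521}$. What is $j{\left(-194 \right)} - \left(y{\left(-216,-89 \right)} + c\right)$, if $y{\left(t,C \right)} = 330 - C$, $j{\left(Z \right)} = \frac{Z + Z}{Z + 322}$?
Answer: $- \frac{408578221}{968352} \approx -421.93$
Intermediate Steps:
$j{\left(Z \right)} = \frac{2 Z}{322 + Z}$
$c = - \frac{12073}{121044} \approx -0.099741$
$j{\left(-194 \right)} - \left(y{\left(-216,-89 \right)} + c\right) = 2 \left(-194\right) \frac{1}{322 - 194} - \left(\left(330 - -89\right) - \frac{12073}{121044}\right) = 2 \left(-194\right) \frac{1}{128} - \left(\left(330 + 89\right) - \frac{12073}{121044}\right) = 2 \left(-194\right) \frac{1}{128} - \left(419 - \frac{12073}{121044}\right) = - \frac{97}{32} - \frac{50705363}{121044} = - \frac{408578221}{968352}$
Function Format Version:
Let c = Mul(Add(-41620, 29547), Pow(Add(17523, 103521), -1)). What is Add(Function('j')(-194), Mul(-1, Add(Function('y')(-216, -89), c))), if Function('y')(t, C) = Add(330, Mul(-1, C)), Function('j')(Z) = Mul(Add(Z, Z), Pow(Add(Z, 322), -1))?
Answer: Rational(-408578221, 968352) ≈ -421.93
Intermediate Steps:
Function('j')(Z) = Mul(2, Z, Pow(Add(322, Z), -1)) (Function('j')(Z) = Mul(Mul(2, Z), Pow(Add(322, Z), -1)) = Mul(2, Z, Pow(Add(322, Z), -1)))
c = Rational(-12073, 121044) (c = Mul(-12073, Pow(121044, -1)) = Mul(-12073, Rational(1, 121044)) = Rational(-12073, 121044) ≈ -0.099741)
Add(Function('j')(-194), Mul(-1, Add(Function('y')(-216, -89), c))) = Add(Mul(2, -194, Pow(Add(322, -194), -1)), Mul(-1, Add(Add(330, Mul(-1, -89)), Rational(-12073, 121044)))) = Add(Mul(2, -194, Pow(128, -1)), Mul(-1, Add(Add(330, 89), Rational(-12073, 121044)))) = Add(Mul(2, -194, Rational(1, 128)), Mul(-1, Add(419, Rational(-12073, 121044)))) = Add(Rational(-97, 32), Mul(-1, Rational(50705363, 121044))) = Add(Rational(-97, 32), Rational(-50705363, 121044)) = Rational(-408578221, 968352)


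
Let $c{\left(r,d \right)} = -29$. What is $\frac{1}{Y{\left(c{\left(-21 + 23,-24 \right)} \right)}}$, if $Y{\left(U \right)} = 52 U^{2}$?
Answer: $\frac{1}{43732} \approx 2.2867 \cdot 10^{-5}$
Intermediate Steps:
$\frac{1}{Y{\left(c{\left(-21 + 23,-24 \right)} \right)}} = \frac{1}{52 \left(-29\right)^{2}} = \frac{1}{52 \cdot 841} = \frac{1}{43732}$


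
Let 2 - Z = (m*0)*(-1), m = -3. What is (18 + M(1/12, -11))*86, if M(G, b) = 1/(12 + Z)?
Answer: 10879/7 ≈ 1554.1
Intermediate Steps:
Z = 2 (Z = 2 - (-3*0)*(-1) = 2 - 0*(-1) = 2 - 1*0 = 2 + 0 = 2)
M(G, b) = 1/14 (M(G, b) = 1/(12 + 2) = 1/14)
(18 + M(1/12, -11))*86 = (18 + 1/14)*86 = (253/14)*86 = 10879/7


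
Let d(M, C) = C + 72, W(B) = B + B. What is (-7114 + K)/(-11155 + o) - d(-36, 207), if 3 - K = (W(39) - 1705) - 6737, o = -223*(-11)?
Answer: -2429111/8702 ≈ -279.14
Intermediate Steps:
W(B) = 2*B
o = 2453
d(M, C) = 72 + C
K = 8367 (K = 3 - ((2*39 - 1705) - 6737) = 3 - ((78 - 1705) - 6737) = 3 - (-1627 - 6737) = 3 - 1*(-8364) = 3 + 8364 = 8367)
(-7114 + K)/(-11155 + o) - d(-36, 207) = (-7114 + 8367)/(-11155 + 2453) - (72 + 207) = 1253/(-8702) - 1*279 = 1253*(-1/8702) - 279 = -1253/8702 - 279 = -2429111/8702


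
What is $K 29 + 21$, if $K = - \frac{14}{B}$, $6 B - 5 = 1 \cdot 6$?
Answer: $- \frac{2205}{11} \approx -200.45$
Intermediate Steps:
$B = \frac{11}{6}$ ($B = \frac{5}{6} + \frac{1 \cdot 6}{6} = \frac{5}{6} + \frac{1}{6} \cdot 6 = \frac{5}{6} + 1 = \frac{11}{6} \approx 1.8333$)
$K = - \frac{84}{11}$ ($K = - \frac{14}{\frac{11}{6}} = \left(-14\right) \frac{6}{11} = - \frac{84}{11} \approx -7.6364$)
$K 29 + 21 = \left(- \frac{84}{11}\right) 29 + 21 = - \frac{2436}{11} + 21 = - \frac{2205}{11}$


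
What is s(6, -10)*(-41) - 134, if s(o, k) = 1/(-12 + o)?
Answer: -763/6 ≈ -127.17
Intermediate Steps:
s(6, -10)*(-41) - 134 = -41/(-12 + 6) - 134 = -41/(-6) - 134 = -1/6*(-41) - 134 = 41/6 - 134 = -763/6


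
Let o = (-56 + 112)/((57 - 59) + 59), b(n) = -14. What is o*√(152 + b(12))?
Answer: 56*√138/57 ≈ 11.541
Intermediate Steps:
o = 56/57 (o = 56/(-2 + 59) = 56/57 ≈ 0.98246)
o*√(152 + b(12)) = 56*√(152 - 14)/57 = 56*√138/57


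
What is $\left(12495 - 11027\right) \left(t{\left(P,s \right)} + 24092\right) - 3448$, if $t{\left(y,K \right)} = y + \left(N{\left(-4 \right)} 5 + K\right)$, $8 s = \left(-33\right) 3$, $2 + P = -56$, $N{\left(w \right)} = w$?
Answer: $\frac{70461875}{2} \approx 3.5231 \cdot 10^{7}$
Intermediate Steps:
$P = -58$ ($P = -2 - 56 = -58$)
$s = - \frac{99}{8}$ ($s = \frac{\left(-33\right) 3}{8} = \frac{1}{8} \left(-99\right) = - \frac{99}{8} \approx -12.375$)
$t{\left(y,K \right)} = -20 + K + y$ ($t{\left(y,K \right)} = y + \left(\left(-4\right) 5 + K\right) = y + \left(-20 + K\right) = -20 + K + y$)
$\left(12495 - 11027\right) \left(t{\left(P,s \right)} + 24092\right) - 3448 = \left(12495 - 11027\right) \left(\left(-20 - \frac{99}{8} - 58\right) + 24092\right) - 3448 = 1468 \left(- \frac{723}{8} + 24092\right) - 3448 = 1468 \cdot \frac{192013}{8} - 3448 = \frac{70468771}{2} - 3448 = \frac{70461875}{2}$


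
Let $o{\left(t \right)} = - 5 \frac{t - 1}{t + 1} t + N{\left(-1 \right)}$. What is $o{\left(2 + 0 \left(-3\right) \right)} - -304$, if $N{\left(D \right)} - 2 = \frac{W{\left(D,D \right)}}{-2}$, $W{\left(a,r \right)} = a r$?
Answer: $\frac{1813}{6} \approx 302.17$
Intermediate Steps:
$N{\left(D \right)} = 2 - \frac{D^{2}}{2}$ ($N{\left(D \right)} = 2 + \frac{D D}{-2} = 2 + D^{2} \left(- \frac{1}{2}\right) = 2 - \frac{D^{2}}{2}$)
$o{\left(t \right)} = \frac{3}{2} - \frac{5 t \left(-1 + t\right)}{1 + t}$ ($o{\left(t \right)} = - 5 \frac{t - 1}{t + 1} t + \left(2 - \frac{\left(-1\right)^{2}}{2}\right) = - 5 \frac{-1 + t}{1 + t} t + \left(2 - \frac{1}{2}\right) = - \frac{5 \left(-1 + t\right)}{1 + t} t + \frac{3}{2} = - \frac{5 t \left(-1 + t\right)}{1 + t} + \frac{3}{2} = \frac{3}{2} - \frac{5 t \left(-1 + t\right)}{1 + t}$)
$o{\left(2 + 0 \left(-3\right) \right)} - -304 = \frac{3 - 10 \left(2 + 0 \left(-3\right)\right)^{2} + 13 \left(2 + 0 \left(-3\right)\right)}{2 \left(1 + \left(2 + 0 \left(-3\right)\right)\right)} - -304 = \frac{3 - 10 \left(2 + 0\right)^{2} + 13 \left(2 + 0\right)}{2 \left(1 + \left(2 + 0\right)\right)} + 304 = \frac{3 - 10 \cdot 2^{2} + 13 \cdot 2}{2 \left(1 + 2\right)} + 304 = \frac{3 - 40 + 26}{2 \cdot 3} + 304 = \frac{1}{2} \cdot \frac{1}{3} \left(3 - 40 + 26\right) + 304 = \frac{1}{2} \cdot \frac{1}{3} \left(-11\right) + 304 = - \frac{11}{6} + 304 = \frac{1813}{6}$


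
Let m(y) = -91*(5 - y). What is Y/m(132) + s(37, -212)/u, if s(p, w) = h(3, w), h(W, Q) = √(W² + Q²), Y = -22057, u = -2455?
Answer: -3151/1651 - √44953/2455 ≈ -1.9949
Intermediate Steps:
m(y) = -455 + 91*y
h(W, Q) = √(Q² + W²)
s(p, w) = √(9 + w²) (s(p, w) = √(w² + 3²) = √(w² + 9) = √(9 + w²))
Y/m(132) + s(37, -212)/u = -22057/(-455 + 91*132) + √(9 + (-212)²)/(-2455) = -22057/(-455 + 12012) + √(9 + 44944)*(-1/2455) = -22057/11557 + √44953*(-1/2455) = -22057*1/11557 - √44953/2455 = -3151/1651 - √44953/2455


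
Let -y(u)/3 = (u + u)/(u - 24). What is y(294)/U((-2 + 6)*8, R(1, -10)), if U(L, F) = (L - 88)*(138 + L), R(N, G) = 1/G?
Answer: 7/10200 ≈ 0.00068627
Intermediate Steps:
U(L, F) = (-88 + L)*(138 + L)
y(u) = -6*u/(-24 + u) (y(u) = -3*(u + u)/(u - 24) = -3*2*u/(-24 + u) = -6*u/(-24 + u))
y(294)/U((-2 + 6)*8, R(1, -10)) = (-6*294/(-24 + 294))/(-12144 + ((-2 + 6)*8)**2 + 50*((-2 + 6)*8)) = (-6*294/270)/(-12144 + (4*8)**2 + 50*(4*8)) = (-6*294*1/270)/(-12144 + 32**2 + 50*32) = -98/(15*(-12144 + 1024 + 1600)) = -98/15/(-9520) = -98/15*(-1/9520) = 7/10200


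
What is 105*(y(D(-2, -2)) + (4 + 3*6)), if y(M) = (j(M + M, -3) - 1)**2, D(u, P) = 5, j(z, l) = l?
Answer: 3990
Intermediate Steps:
y(M) = 16 (y(M) = (-3 - 1)**2 = (-4)**2 = 16)
105*(y(D(-2, -2)) + (4 + 3*6)) = 105*(16 + (4 + 3*6)) = 105*(16 + (4 + 18)) = 105*(16 + 22) = 105*38 = 3990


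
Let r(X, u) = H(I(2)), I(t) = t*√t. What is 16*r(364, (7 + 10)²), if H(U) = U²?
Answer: 128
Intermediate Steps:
I(t) = t^(3/2)
r(X, u) = 8 (r(X, u) = (2^(3/2))² = (2*√2)² = 8)
16*r(364, (7 + 10)²) = 16*8 = 128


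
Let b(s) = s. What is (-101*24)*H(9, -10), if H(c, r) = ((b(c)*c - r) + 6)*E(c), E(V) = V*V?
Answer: -19045368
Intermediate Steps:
E(V) = V**2
H(c, r) = c**2*(6 + c**2 - r) (H(c, r) = ((c*c - r) + 6)*c**2 = ((c**2 - r) + 6)*c**2 = (6 + c**2 - r)*c**2 = c**2*(6 + c**2 - r))
(-101*24)*H(9, -10) = (-101*24)*(9**2*(6 + 9**2 - 1*(-10))) = -196344*(6 + 81 + 10) = -196344*97 = -2424*7857 = -19045368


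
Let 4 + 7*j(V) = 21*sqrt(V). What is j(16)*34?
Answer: 2720/7 ≈ 388.57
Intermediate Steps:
j(V) = -4/7 + 3*sqrt(V) (j(V) = -4/7 + (21*sqrt(V))/7 = -4/7 + 3*sqrt(V))
j(16)*34 = (-4/7 + 3*sqrt(16))*34 = (-4/7 + 3*4)*34 = (-4/7 + 12)*34 = (80/7)*34 = 2720/7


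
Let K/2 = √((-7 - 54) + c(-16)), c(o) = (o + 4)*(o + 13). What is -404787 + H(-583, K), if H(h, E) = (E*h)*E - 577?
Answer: -347064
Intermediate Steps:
c(o) = (4 + o)*(13 + o)
K = 10*I (K = 2*√((-7 - 54) + (52 + (-16)² + 17*(-16))) = 2*√(-61 + (52 + 256 - 272)) = 2*√(-61 + 36) = 2*√(-25) = 2*(5*I) = 10*I ≈ 10.0*I)
H(h, E) = -577 + h*E² (H(h, E) = h*E² - 577 = -577 + h*E²)
-404787 + H(-583, K) = -404787 + (-577 - 583*(10*I)²) = -404787 + (-577 - 583*(-100)) = -404787 + (-577 + 58300) = -404787 + 57723 = -347064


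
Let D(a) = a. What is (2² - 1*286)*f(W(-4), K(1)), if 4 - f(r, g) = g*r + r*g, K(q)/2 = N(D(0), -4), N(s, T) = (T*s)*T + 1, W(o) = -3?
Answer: -4512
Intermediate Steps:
N(s, T) = 1 + s*T² (N(s, T) = s*T² + 1 = 1 + s*T²)
K(q) = 2 (K(q) = 2*(1 + 0*(-4)²) = 2*(1 + 0*16) = 2*(1 + 0) = 2*1 = 2)
f(r, g) = 4 - 2*g*r (f(r, g) = 4 - (g*r + r*g) = 4 - (g*r + g*r) = 4 - 2*g*r)
(2² - 1*286)*f(W(-4), K(1)) = (2² - 1*286)*(4 - 2*2*(-3)) = (4 - 286)*(4 + 12) = -282*16 = -4512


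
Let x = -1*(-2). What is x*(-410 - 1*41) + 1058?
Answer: 156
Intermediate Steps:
x = 2
x*(-410 - 1*41) + 1058 = 2*(-410 - 1*41) + 1058 = 2*(-410 - 41) + 1058 = 2*(-451) + 1058 = -902 + 1058 = 156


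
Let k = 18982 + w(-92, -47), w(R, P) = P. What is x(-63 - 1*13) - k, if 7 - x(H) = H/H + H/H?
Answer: -18930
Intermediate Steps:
k = 18935 (k = 18982 - 47 = 18935)
x(H) = 5 (x(H) = 7 - (H/H + H/H) = 7 - (1 + 1) = 7 - 1*2 = 7 - 2 = 5)
x(-63 - 1*13) - k = 5 - 1*18935 = 5 - 18935 = -18930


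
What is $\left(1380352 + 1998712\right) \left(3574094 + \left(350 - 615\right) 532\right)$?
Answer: $11600711925296$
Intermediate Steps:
$\left(1380352 + 1998712\right) \left(3574094 + \left(350 - 615\right) 532\right) = 3379064 \left(3574094 - 140980\right) = 3379064 \cdot 3433114 = 11600711925296$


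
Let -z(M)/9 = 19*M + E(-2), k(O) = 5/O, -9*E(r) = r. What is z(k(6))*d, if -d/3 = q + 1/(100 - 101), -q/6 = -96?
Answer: 498525/2 ≈ 2.4926e+5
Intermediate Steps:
q = 576 (q = -6*(-96) = 576)
E(r) = -r/9
z(M) = -2 - 171*M (z(M) = -9*(19*M - 1/9*(-2)) = -9*(19*M + 2/9) = -9*(2/9 + 19*M) = -2 - 171*M)
d = -1725 (d = -3*(576 + 1/(100 - 101)) = -3*(576 + 1/(-1)) = -3*(576 - 1) = -3*575 = -1725)
z(k(6))*d = (-2 - 855/6)*(-1725) = (-2 - 171*5/6)*(-1725) = (-2 - 285/2)*(-1725) = -289/2*(-1725) = 498525/2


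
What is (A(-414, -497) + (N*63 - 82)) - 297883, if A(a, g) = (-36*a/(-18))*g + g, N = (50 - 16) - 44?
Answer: 112424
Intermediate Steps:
N = -10 (N = 34 - 44 = -10)
A(a, g) = g + 2*a*g (A(a, g) = (-36*a*(-1/18))*g + g = (2*a)*g + g = 2*a*g + g = g + 2*a*g)
(A(-414, -497) + (N*63 - 82)) - 297883 = (-497*(1 + 2*(-414)) + (-10*63 - 82)) - 297883 = (-497*(1 - 828) + (-630 - 82)) - 297883 = (-497*(-827) - 712) - 297883 = (411019 - 712) - 297883 = 410307 - 297883 = 112424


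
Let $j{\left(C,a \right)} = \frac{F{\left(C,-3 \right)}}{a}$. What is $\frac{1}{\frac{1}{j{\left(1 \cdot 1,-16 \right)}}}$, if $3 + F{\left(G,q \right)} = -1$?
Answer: $\frac{1}{4} \approx 0.25$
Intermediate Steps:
$F{\left(G,q \right)} = -4$ ($F{\left(G,q \right)} = -3 - 1 = -4$)
$j{\left(C,a \right)} = - \frac{4}{a}$
$\frac{1}{\frac{1}{j{\left(1 \cdot 1,-16 \right)}}} = \frac{1}{\frac{1}{\left(-4\right) \frac{1}{-16}}} = \frac{1}{\frac{1}{\left(-4\right) \left(- \frac{1}{16}\right)}} = \frac{1}{\frac{1}{\frac{1}{4}}} = \frac{1}{4}$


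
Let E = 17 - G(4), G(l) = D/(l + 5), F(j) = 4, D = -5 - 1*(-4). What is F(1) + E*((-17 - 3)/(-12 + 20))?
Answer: -349/9 ≈ -38.778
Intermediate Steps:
D = -1 (D = -5 + 4 = -1)
G(l) = -1/(5 + l) (G(l) = -1/(l + 5) = -1/(5 + l))
E = 154/9 (E = 17 - (-1)/(5 + 4) = 17 - (-1)/9 = 17 - 1*(-⅑) = 17 + ⅑ = 154/9 ≈ 17.111)
F(1) + E*((-17 - 3)/(-12 + 20)) = 4 + 154*((-17 - 3)/(-12 + 20))/9 = 4 + 154*(-20/8)/9 = 4 + 154*(-20*⅛)/9 = 4 + (154/9)*(-5/2) = 4 - 385/9 = -349/9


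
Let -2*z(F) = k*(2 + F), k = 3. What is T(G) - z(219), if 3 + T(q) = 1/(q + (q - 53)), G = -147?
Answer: 227977/694 ≈ 328.50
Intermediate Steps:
T(q) = -3 + 1/(-53 + 2*q) (T(q) = -3 + 1/(q + (q - 53)) = -3 + 1/(q + (-53 + q)) = -3 + 1/(-53 + 2*q))
z(F) = -3 - 3*F/2 (z(F) = -3*(2 + F)/2 = -(6 + 3*F)/2 = -3 - 3*F/2)
T(G) - z(219) = 2*(80 - 3*(-147))/(-53 + 2*(-147)) - (-3 - 3/2*219) = 2*(80 + 441)/(-53 - 294) - (-3 - 657/2) = 2*521/(-347) - 1*(-663/2) = 2*(-1/347)*521 + 663/2 = -1042/347 + 663/2 = 227977/694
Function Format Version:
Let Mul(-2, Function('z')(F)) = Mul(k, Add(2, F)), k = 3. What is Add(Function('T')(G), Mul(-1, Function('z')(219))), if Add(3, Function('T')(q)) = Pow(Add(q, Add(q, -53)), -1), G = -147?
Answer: Rational(227977, 694) ≈ 328.50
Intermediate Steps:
Function('T')(q) = Add(-3, Pow(Add(-53, Mul(2, q)), -1)) (Function('T')(q) = Add(-3, Pow(Add(q, Add(q, -53)), -1)) = Add(-3, Pow(Add(q, Add(-53, q)), -1)) = Add(-3, Pow(Add(-53, Mul(2, q)), -1)))
Function('z')(F) = Add(-3, Mul(Rational(-3, 2), F)) (Function('z')(F) = Mul(Rational(-1, 2), Mul(3, Add(2, F))) = Mul(Rational(-1, 2), Add(6, Mul(3, F))) = Add(-3, Mul(Rational(-3, 2), F)))
Add(Function('T')(G), Mul(-1, Function('z')(219))) = Add(Mul(2, Pow(Add(-53, Mul(2, -147)), -1), Add(80, Mul(-3, -147))), Mul(-1, Add(-3, Mul(Rational(-3, 2), 219)))) = Add(Mul(2, Pow(Add(-53, -294), -1), Add(80, 441)), Mul(-1, Add(-3, Rational(-657, 2)))) = Add(Mul(2, Pow(-347, -1), 521), Mul(-1, Rational(-663, 2))) = Add(Mul(2, Rational(-1, 347), 521), Rational(663, 2)) = Add(Rational(-1042, 347), Rational(663, 2)) = Rational(227977, 694)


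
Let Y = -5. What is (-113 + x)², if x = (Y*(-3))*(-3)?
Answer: 24964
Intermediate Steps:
x = -45 (x = -5*(-3)*(-3) = 15*(-3) = -45)
(-113 + x)² = (-113 - 45)² = (-158)² = 24964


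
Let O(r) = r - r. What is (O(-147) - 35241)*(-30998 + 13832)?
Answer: 604947006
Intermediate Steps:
O(r) = 0
(O(-147) - 35241)*(-30998 + 13832) = (0 - 35241)*(-30998 + 13832) = -35241*(-17166) = 604947006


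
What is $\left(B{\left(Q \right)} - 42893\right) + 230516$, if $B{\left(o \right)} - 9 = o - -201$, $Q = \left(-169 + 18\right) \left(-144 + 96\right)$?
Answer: $195081$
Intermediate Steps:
$Q = 7248$ ($Q = \left(-151\right) \left(-48\right) = 7248$)
$B{\left(o \right)} = 210 + o$ ($B{\left(o \right)} = 9 + \left(o - -201\right) = 9 + \left(o + 201\right) = 9 + \left(201 + o\right) = 210 + o$)
$\left(B{\left(Q \right)} - 42893\right) + 230516 = \left(\left(210 + 7248\right) - 42893\right) + 230516 = \left(7458 - 42893\right) + 230516 = -35435 + 230516 = 195081$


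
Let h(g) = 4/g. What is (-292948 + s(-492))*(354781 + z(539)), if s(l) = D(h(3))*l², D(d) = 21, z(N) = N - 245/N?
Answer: 18723334621940/11 ≈ 1.7021e+12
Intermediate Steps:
s(l) = 21*l²
(-292948 + s(-492))*(354781 + z(539)) = (-292948 + 21*(-492)²)*(354781 + (539 - 245/539)) = (-292948 + 21*242064)*(354781 + (539 - 245*1/539)) = (-292948 + 5083344)*(354781 + (539 - 5/11)) = 4790396*(354781 + 5924/11) = 4790396*(3908515/11) = 18723334621940/11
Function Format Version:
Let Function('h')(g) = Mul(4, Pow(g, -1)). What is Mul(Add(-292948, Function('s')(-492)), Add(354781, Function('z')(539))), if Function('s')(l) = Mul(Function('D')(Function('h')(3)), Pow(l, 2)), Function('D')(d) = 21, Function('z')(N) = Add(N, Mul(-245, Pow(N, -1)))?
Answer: Rational(18723334621940, 11) ≈ 1.7021e+12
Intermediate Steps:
Function('s')(l) = Mul(21, Pow(l, 2))
Mul(Add(-292948, Function('s')(-492)), Add(354781, Function('z')(539))) = Mul(Add(-292948, Mul(21, Pow(-492, 2))), Add(354781, Add(539, Mul(-245, Pow(539, -1))))) = Mul(Add(-292948, Mul(21, 242064)), Add(354781, Add(539, Mul(-245, Rational(1, 539))))) = Mul(Add(-292948, 5083344), Add(354781, Add(539, Rational(-5, 11)))) = Mul(4790396, Add(354781, Rational(5924, 11))) = Mul(4790396, Rational(3908515, 11)) = Rational(18723334621940, 11)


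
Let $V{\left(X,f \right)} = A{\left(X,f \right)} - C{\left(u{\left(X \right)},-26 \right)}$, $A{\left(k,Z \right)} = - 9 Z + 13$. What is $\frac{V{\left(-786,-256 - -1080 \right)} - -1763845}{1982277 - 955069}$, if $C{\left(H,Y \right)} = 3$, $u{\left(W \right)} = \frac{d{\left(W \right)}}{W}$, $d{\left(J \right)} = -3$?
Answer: $\frac{1756439}{1027208} \approx 1.7099$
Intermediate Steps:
$A{\left(k,Z \right)} = 13 - 9 Z$
$u{\left(W \right)} = - \frac{3}{W}$
$V{\left(X,f \right)} = 10 - 9 f$ ($V{\left(X,f \right)} = \left(13 - 9 f\right) - 3 = 10 - 9 f$)
$\frac{V{\left(-786,-256 - -1080 \right)} - -1763845}{1982277 - 955069} = \frac{\left(10 - 9 \left(-256 - -1080\right)\right) - -1763845}{1982277 - 955069} = \frac{\left(10 - 9 \left(-256 + 1080\right)\right) + 1763845}{1027208} = \left(\left(10 - 7416\right) + 1763845\right) \frac{1}{1027208} = \left(-7406 + 1763845\right) \frac{1}{1027208} = 1756439 \cdot \frac{1}{1027208} = \frac{1756439}{1027208}$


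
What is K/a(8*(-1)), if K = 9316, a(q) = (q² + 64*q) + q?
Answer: -2329/114 ≈ -20.430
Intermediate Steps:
a(q) = q² + 65*q
K/a(8*(-1)) = 9316/(((8*(-1))*(65 + 8*(-1)))) = 9316/((-8*(65 - 8))) = 9316/((-8*57)) = 9316/(-456) = 9316*(-1/456) = -2329/114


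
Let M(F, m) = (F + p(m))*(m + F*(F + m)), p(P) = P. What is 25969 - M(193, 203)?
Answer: -30319907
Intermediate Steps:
M(F, m) = (F + m)*(m + F*(F + m))
25969 - M(193, 203) = 25969 - (193³ + 203² + 193*203 + 193*203² + 2*203*193²) = 25969 - (7189057 + 41209 + 39179 + 193*41209 + 2*203*37249) = 25969 - (7189057 + 41209 + 39179 + 7953337 + 15123094) = 25969 - 1*30345876 = 25969 - 30345876 = -30319907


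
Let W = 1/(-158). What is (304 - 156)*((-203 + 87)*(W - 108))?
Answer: 146485960/79 ≈ 1.8543e+6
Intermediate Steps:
W = -1/158 ≈ -0.0063291
(304 - 156)*((-203 + 87)*(W - 108)) = (304 - 156)*((-203 + 87)*(-1/158 - 108)) = 148*(-116*(-17065/158)) = 148*(989770/79) = 146485960/79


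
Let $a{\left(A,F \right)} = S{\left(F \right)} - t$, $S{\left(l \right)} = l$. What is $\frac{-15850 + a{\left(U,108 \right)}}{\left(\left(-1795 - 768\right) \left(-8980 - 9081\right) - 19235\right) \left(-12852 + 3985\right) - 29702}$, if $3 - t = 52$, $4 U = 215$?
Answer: $\frac{5231}{136761981446} \approx 3.8249 \cdot 10^{-8}$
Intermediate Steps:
$U = \frac{215}{4}$ ($U = \frac{1}{4} \cdot 215 = \frac{215}{4} \approx 53.75$)
$t = -49$ ($t = 3 - 52 = -49$)
$a{\left(A,F \right)} = 49 + F$ ($a{\left(A,F \right)} = F - -49 = F + 49 = 49 + F$)
$\frac{-15850 + a{\left(U,108 \right)}}{\left(\left(-1795 - 768\right) \left(-8980 - 9081\right) - 19235\right) \left(-12852 + 3985\right) - 29702} = \frac{-15850 + \left(49 + 108\right)}{\left(\left(-1795 - 768\right) \left(-8980 - 9081\right) - 19235\right) \left(-12852 + 3985\right) - 29702} = \frac{-15850 + 157}{\left(\left(-2563\right) \left(-18061\right) - 19235\right) \left(-8867\right) - 29702} = - \frac{15693}{\left(46290343 - 19235\right) \left(-8867\right) - 29702} = - \frac{15693}{46271108 \left(-8867\right) - 29702} = - \frac{15693}{-410285914636 - 29702} = - \frac{15693}{-410285944338} = \left(-15693\right) \left(- \frac{1}{410285944338}\right) = \frac{5231}{136761981446}$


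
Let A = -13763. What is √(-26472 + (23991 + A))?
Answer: 2*I*√4061 ≈ 127.45*I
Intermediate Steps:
√(-26472 + (23991 + A)) = √(-26472 + (23991 - 13763)) = √(-26472 + 10228) = √(-16244) = 2*I*√4061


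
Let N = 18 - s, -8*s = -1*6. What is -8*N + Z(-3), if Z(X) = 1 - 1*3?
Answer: -140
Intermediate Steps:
Z(X) = -2 (Z(X) = 1 - 3 = -2)
s = ¾ (s = -(-1)*6/8 = -⅛*(-6) = ¾ ≈ 0.75000)
N = 69/4 (N = 18 - 1*¾ = 18 - ¾ = 69/4 ≈ 17.250)
-8*N + Z(-3) = -8*69/4 - 2 = -138 - 2 = -140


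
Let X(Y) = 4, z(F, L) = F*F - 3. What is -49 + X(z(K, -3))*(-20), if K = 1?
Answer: -129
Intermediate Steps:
z(F, L) = -3 + F² (z(F, L) = F² - 3 = -3 + F²)
-49 + X(z(K, -3))*(-20) = -49 + 4*(-20) = -49 - 80 = -129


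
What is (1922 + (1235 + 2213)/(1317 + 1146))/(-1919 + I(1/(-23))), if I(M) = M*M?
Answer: -1253024843/1250157225 ≈ -1.0023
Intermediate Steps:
I(M) = M**2
(1922 + (1235 + 2213)/(1317 + 1146))/(-1919 + I(1/(-23))) = (1922 + (1235 + 2213)/(1317 + 1146))/(-1919 + (1/(-23))**2) = (1922 + 3448/2463)/(-1919 + (-1/23)**2) = (1922 + 3448*(1/2463))/(-1919 + 1/529) = (1922 + 3448/2463)/(-1015150/529) = (4737334/2463)*(-529/1015150) = -1253024843/1250157225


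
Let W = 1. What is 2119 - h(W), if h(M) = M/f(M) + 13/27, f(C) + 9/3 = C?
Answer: 114427/54 ≈ 2119.0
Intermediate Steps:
f(C) = -3 + C
h(M) = 13/27 + M/(-3 + M) (h(M) = M/(-3 + M) + 13/27 = 13/27 + M/(-3 + M))
2119 - h(W) = 2119 - (-39 + 40*1)/(27*(-3 + 1)) = 2119 - (-39 + 40)/(27*(-2)) = 2119 - (-1)/(27*2) = 2119 - 1*(-1/54) = 2119 + 1/54 = 114427/54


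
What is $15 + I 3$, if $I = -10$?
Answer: $-15$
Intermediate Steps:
$15 + I 3 = 15 - 30 = -15$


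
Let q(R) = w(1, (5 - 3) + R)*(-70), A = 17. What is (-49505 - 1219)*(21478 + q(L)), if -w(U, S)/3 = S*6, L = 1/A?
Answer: -20757579624/17 ≈ -1.2210e+9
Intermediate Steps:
L = 1/17 ≈ 0.058824
w(U, S) = -18*S (w(U, S) = -3*S*6 = -18*S)
q(R) = 2520 + 1260*R (q(R) = -18*((5 - 3) + R)*(-70) = -18*(2 + R)*(-70) = (-36 - 18*R)*(-70) = 2520 + 1260*R)
(-49505 - 1219)*(21478 + q(L)) = (-49505 - 1219)*(21478 + (2520 + 1260*(1/17))) = -50724*(21478 + (2520 + 1260/17)) = -50724*(21478 + 44100/17) = -50724*409226/17 = -20757579624/17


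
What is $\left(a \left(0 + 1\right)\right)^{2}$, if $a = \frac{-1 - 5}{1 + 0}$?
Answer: $36$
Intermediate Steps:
$a = -6$ ($a = - \frac{6}{1} = \left(-6\right) 1 = -6$)
$\left(a \left(0 + 1\right)\right)^{2} = \left(- 6 \left(0 + 1\right)\right)^{2} = \left(\left(-6\right) 1\right)^{2} = \left(-6\right)^{2} = 36$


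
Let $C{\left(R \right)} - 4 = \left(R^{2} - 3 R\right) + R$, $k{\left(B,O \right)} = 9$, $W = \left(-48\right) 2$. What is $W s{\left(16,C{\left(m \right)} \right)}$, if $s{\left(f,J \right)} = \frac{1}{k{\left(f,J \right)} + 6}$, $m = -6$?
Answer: $- \frac{32}{5} \approx -6.4$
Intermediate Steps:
$W = -96$
$C{\left(R \right)} = 4 + R^{2} - 2 R$ ($C{\left(R \right)} = 4 + \left(\left(R^{2} - 3 R\right) + R\right) = 4 + \left(R^{2} - 2 R\right) = 4 + R^{2} - 2 R$)
$s{\left(f,J \right)} = \frac{1}{15}$ ($s{\left(f,J \right)} = \frac{1}{9 + 6} = \frac{1}{15}$)
$W s{\left(16,C{\left(m \right)} \right)} = \left(-96\right) \frac{1}{15} = - \frac{32}{5}$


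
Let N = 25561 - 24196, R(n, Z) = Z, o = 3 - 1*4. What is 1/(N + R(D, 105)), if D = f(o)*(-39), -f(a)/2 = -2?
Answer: 1/1470 ≈ 0.00068027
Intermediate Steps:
o = -1 (o = 3 - 4 = -1)
f(a) = 4 (f(a) = -2*(-2) = 4)
D = -156 (D = 4*(-39) = -156)
N = 1365
1/(N + R(D, 105)) = 1/(1365 + 105) = 1/1470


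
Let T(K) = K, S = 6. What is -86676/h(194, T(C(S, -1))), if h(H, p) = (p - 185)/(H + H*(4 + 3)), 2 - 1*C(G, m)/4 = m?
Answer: 134521152/173 ≈ 7.7758e+5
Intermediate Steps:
C(G, m) = 8 - 4*m
h(H, p) = (-185 + p)/(8*H) (h(H, p) = (-185 + p)/(H + H*7) = (-185 + p)/(H + 7*H) = (-185 + p)/((8*H)) = (-185 + p)*(1/(8*H)) = (-185 + p)/(8*H))
-86676/h(194, T(C(S, -1))) = -86676*1552/(-185 + (8 - 4*(-1))) = -86676*1552/(-185 + (8 + 4)) = -86676*1552/(-185 + 12) = -86676/((⅛)*(1/194)*(-173)) = -86676/(-173/1552) = -86676*(-1552/173) = 134521152/173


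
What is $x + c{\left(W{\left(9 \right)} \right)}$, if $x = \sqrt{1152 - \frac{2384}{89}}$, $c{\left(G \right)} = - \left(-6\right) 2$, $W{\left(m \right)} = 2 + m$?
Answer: $12 + \frac{4 \sqrt{557051}}{89} \approx 45.544$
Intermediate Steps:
$c{\left(G \right)} = 12$ ($c{\left(G \right)} = \left(-1\right) \left(-12\right) = 12$)
$x = \frac{4 \sqrt{557051}}{89}$ ($x = \sqrt{1152 - \frac{2384}{89}} = \sqrt{\frac{100144}{89}} = \frac{4 \sqrt{557051}}{89} \approx 33.544$)
$x + c{\left(W{\left(9 \right)} \right)} = \frac{4 \sqrt{557051}}{89} + 12 = 12 + \frac{4 \sqrt{557051}}{89}$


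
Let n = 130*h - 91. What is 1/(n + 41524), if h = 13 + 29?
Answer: 1/46893 ≈ 2.1325e-5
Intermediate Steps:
h = 42
n = 5369 (n = 130*42 - 91 = 5460 - 91 = 5369)
1/(n + 41524) = 1/(5369 + 41524) = 1/46893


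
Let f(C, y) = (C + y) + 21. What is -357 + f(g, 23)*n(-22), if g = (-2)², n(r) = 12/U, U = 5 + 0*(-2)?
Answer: -1209/5 ≈ -241.80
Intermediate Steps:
U = 5 (U = 5 + 0 = 5)
n(r) = 12/5
g = 4
f(C, y) = 21 + C + y
-357 + f(g, 23)*n(-22) = -357 + (21 + 4 + 23)*(12/5) = -357 + 48*(12/5) = -357 + 576/5 = -1209/5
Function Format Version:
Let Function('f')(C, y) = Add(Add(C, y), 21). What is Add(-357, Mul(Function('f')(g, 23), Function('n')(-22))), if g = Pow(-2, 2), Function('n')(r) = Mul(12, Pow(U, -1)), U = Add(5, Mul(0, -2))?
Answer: Rational(-1209, 5) ≈ -241.80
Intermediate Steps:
U = 5 (U = Add(5, 0) = 5)
Function('n')(r) = Rational(12, 5) (Function('n')(r) = Mul(12, Pow(5, -1)) = Mul(12, Rational(1, 5)) = Rational(12, 5))
g = 4
Function('f')(C, y) = Add(21, C, y)
Add(-357, Mul(Function('f')(g, 23), Function('n')(-22))) = Add(-357, Mul(Add(21, 4, 23), Rational(12, 5))) = Add(-357, Mul(48, Rational(12, 5))) = Add(-357, Rational(576, 5)) = Rational(-1209, 5)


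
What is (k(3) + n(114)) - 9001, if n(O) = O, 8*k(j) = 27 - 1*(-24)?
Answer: -71045/8 ≈ -8880.6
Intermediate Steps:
k(j) = 51/8 (k(j) = (27 - 1*(-24))/8 = (27 + 24)/8 = (1/8)*51 = 51/8)
(k(3) + n(114)) - 9001 = (51/8 + 114) - 9001 = 963/8 - 9001 = -71045/8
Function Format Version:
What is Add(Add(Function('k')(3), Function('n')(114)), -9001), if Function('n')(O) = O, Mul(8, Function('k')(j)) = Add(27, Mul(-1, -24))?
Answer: Rational(-71045, 8) ≈ -8880.6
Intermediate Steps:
Function('k')(j) = Rational(51, 8) (Function('k')(j) = Mul(Rational(1, 8), Add(27, Mul(-1, -24))) = Mul(Rational(1, 8), Add(27, 24)) = Mul(Rational(1, 8), 51) = Rational(51, 8))
Add(Add(Function('k')(3), Function('n')(114)), -9001) = Add(Add(Rational(51, 8), 114), -9001) = Add(Rational(963, 8), -9001) = Rational(-71045, 8)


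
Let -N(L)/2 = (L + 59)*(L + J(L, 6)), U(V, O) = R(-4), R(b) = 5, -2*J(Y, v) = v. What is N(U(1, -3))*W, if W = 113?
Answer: -28928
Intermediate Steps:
J(Y, v) = -v/2
U(V, O) = 5
N(L) = -2*(-3 + L)*(59 + L) (N(L) = -2*(L + 59)*(L - ½*6) = -2*(59 + L)*(L - 3) = -2*(59 + L)*(-3 + L) = -2*(-3 + L)*(59 + L))
N(U(1, -3))*W = (354 - 112*5 - 2*5²)*113 = (354 - 560 - 2*25)*113 = (354 - 560 - 50)*113 = -256*113 = -28928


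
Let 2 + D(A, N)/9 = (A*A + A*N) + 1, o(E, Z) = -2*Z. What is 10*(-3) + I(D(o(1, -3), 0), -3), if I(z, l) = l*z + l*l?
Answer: -966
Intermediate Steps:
D(A, N) = -9 + 9*A² + 9*A*N (D(A, N) = -18 + 9*((A*A + A*N) + 1) = -18 + 9*((A² + A*N) + 1) = -18 + 9*(1 + A² + A*N) = -18 + (9 + 9*A² + 9*A*N) = -9 + 9*A² + 9*A*N)
I(z, l) = l² + l*z (I(z, l) = l*z + l² = l² + l*z)
10*(-3) + I(D(o(1, -3), 0), -3) = 10*(-3) - 3*(-3 + (-9 + 9*(-2*(-3))² + 9*(-2*(-3))*0)) = -30 - 3*(-3 + (-9 + 9*6² + 9*6*0)) = -30 - 3*(-3 + (-9 + 9*36 + 0)) = -30 - 3*(-3 + (-9 + 324 + 0)) = -30 - 3*(-3 + 315) = -30 - 3*312 = -30 - 936 = -966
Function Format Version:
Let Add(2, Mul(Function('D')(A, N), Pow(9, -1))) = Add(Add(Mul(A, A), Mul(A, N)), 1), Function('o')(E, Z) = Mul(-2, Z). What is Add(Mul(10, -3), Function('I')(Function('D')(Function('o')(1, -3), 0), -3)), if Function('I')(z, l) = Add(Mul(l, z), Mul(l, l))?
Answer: -966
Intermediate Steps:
Function('D')(A, N) = Add(-9, Mul(9, Pow(A, 2)), Mul(9, A, N)) (Function('D')(A, N) = Add(-18, Mul(9, Add(Add(Mul(A, A), Mul(A, N)), 1))) = Add(-18, Mul(9, Add(Add(Pow(A, 2), Mul(A, N)), 1))) = Add(-18, Mul(9, Add(1, Pow(A, 2), Mul(A, N)))) = Add(-18, Add(9, Mul(9, Pow(A, 2)), Mul(9, A, N))) = Add(-9, Mul(9, Pow(A, 2)), Mul(9, A, N)))
Function('I')(z, l) = Add(Pow(l, 2), Mul(l, z)) (Function('I')(z, l) = Add(Mul(l, z), Pow(l, 2)) = Add(Pow(l, 2), Mul(l, z)))
Add(Mul(10, -3), Function('I')(Function('D')(Function('o')(1, -3), 0), -3)) = Add(Mul(10, -3), Mul(-3, Add(-3, Add(-9, Mul(9, Pow(Mul(-2, -3), 2)), Mul(9, Mul(-2, -3), 0))))) = Add(-30, Mul(-3, Add(-3, Add(-9, Mul(9, Pow(6, 2)), Mul(9, 6, 0))))) = Add(-30, Mul(-3, Add(-3, Add(-9, Mul(9, 36), 0)))) = Add(-30, Mul(-3, Add(-3, Add(-9, 324, 0)))) = Add(-30, Mul(-3, Add(-3, 315))) = Add(-30, Mul(-3, 312)) = Add(-30, -936) = -966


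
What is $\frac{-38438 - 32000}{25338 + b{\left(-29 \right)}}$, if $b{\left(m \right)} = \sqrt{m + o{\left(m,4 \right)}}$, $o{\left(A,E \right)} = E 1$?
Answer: $- \frac{1784758044}{642014269} + \frac{352190 i}{642014269} \approx -2.7799 + 0.00054857 i$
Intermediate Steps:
$o{\left(A,E \right)} = E$
$b{\left(m \right)} = \sqrt{4 + m}$ ($b{\left(m \right)} = \sqrt{m + 4} = \sqrt{4 + m}$)
$\frac{-38438 - 32000}{25338 + b{\left(-29 \right)}} = \frac{-38438 - 32000}{25338 + \sqrt{4 - 29}} = - \frac{70438}{25338 + \sqrt{-25}} = - \frac{70438}{25338 + 5 i} = - 70438 \frac{25338 - 5 i}{642014269} = - \frac{70438 \left(25338 - 5 i\right)}{642014269}$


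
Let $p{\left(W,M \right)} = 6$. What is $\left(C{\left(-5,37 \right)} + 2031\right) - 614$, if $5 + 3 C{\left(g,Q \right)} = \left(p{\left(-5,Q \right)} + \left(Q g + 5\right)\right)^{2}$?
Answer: $\frac{34522}{3} \approx 11507.0$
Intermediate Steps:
$C{\left(g,Q \right)} = - \frac{5}{3} + \frac{\left(11 + Q g\right)^{2}}{3}$ ($C{\left(g,Q \right)} = - \frac{5}{3} + \frac{\left(6 + \left(Q g + 5\right)\right)^{2}}{3} = - \frac{5}{3} + \frac{\left(6 + \left(5 + Q g\right)\right)^{2}}{3} = - \frac{5}{3} + \frac{\left(11 + Q g\right)^{2}}{3}$)
$\left(C{\left(-5,37 \right)} + 2031\right) - 614 = \left(\left(- \frac{5}{3} + \frac{\left(11 + 37 \left(-5\right)\right)^{2}}{3}\right) + 2031\right) - 614 = \left(\left(- \frac{5}{3} + \frac{\left(11 - 185\right)^{2}}{3}\right) + 2031\right) - 614 = \left(\left(- \frac{5}{3} + \frac{\left(-174\right)^{2}}{3}\right) + 2031\right) - 614 = \left(\left(- \frac{5}{3} + \frac{1}{3} \cdot 30276\right) + 2031\right) - 614 = \left(\left(- \frac{5}{3} + 10092\right) + 2031\right) - 614 = \left(\frac{30271}{3} + 2031\right) - 614 = \frac{36364}{3} - 614 = \frac{34522}{3}$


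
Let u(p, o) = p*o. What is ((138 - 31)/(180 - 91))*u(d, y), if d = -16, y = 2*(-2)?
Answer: 6848/89 ≈ 76.944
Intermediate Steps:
y = -4
u(p, o) = o*p
((138 - 31)/(180 - 91))*u(d, y) = ((138 - 31)/(180 - 91))*(-4*(-16)) = (107/89)*64 = 6848/89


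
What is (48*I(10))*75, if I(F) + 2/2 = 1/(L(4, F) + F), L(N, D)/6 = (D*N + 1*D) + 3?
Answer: -147150/41 ≈ -3589.0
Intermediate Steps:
L(N, D) = 18 + 6*D + 6*D*N (L(N, D) = 6*((D*N + 1*D) + 3) = 6*((D*N + D) + 3) = 6*((D + D*N) + 3) = 6*(3 + D + D*N) = 18 + 6*D + 6*D*N)
I(F) = -1 + 1/(18 + 31*F) (I(F) = -1 + 1/((18 + 6*F + 6*F*4) + F) = -1 + 1/((18 + 6*F + 24*F) + F) = -1 + 1/((18 + 30*F) + F) = -1 + 1/(18 + 31*F))
(48*I(10))*75 = (48*((-17 - 31*10)/(18 + 31*10)))*75 = (48*((-17 - 310)/(18 + 310)))*75 = (48*(-327/328))*75 = -1962/41*75 = -147150/41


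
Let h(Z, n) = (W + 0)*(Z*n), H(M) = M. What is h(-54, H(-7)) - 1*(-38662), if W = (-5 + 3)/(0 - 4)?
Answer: 38851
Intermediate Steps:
W = ½ (W = -2/(-4) = -2*(-¼) = ½ ≈ 0.50000)
h(Z, n) = Z*n/2 (h(Z, n) = (½ + 0)*(Z*n) = (Z*n)/2 = Z*n/2)
h(-54, H(-7)) - 1*(-38662) = (½)*(-54)*(-7) - 1*(-38662) = 189 + 38662 = 38851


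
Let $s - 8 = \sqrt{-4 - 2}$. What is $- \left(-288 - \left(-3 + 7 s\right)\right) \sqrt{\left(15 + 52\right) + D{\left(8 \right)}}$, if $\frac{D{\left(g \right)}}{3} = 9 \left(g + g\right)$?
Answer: $\sqrt{499} \left(341 + 7 i \sqrt{6}\right) \approx 7617.4 + 383.02 i$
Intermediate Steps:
$s = 8 + i \sqrt{6}$ ($s = 8 + \sqrt{-4 - 2} = 8 + \sqrt{-6} = 8 + i \sqrt{6} \approx 8.0 + 2.4495 i$)
$D{\left(g \right)} = 54 g$ ($D{\left(g \right)} = 3 \cdot 9 \left(g + g\right) = 3 \cdot 9 \cdot 2 g = 3 \cdot 18 g = 54 g$)
$- \left(-288 - \left(-3 + 7 s\right)\right) \sqrt{\left(15 + 52\right) + D{\left(8 \right)}} = - \left(-288 + \left(3 - 7 \left(8 + i \sqrt{6}\right)\right)\right) \sqrt{\left(15 + 52\right) + 54 \cdot 8} = - \left(-288 - \left(53 + 7 i \sqrt{6}\right)\right) \sqrt{67 + 432} = - \left(-288 - \left(53 + 7 i \sqrt{6}\right)\right) \sqrt{499} = - \left(-341 - 7 i \sqrt{6}\right) \sqrt{499} = - \sqrt{499} \left(-341 - 7 i \sqrt{6}\right)$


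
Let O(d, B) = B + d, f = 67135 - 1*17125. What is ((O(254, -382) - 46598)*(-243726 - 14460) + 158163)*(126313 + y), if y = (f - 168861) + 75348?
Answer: 999032857649190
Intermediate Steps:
f = 50010 (f = 67135 - 17125 = 50010)
y = -43503 (y = (50010 - 168861) + 75348 = -118851 + 75348 = -43503)
((O(254, -382) - 46598)*(-243726 - 14460) + 158163)*(126313 + y) = (((-382 + 254) - 46598)*(-243726 - 14460) + 158163)*(126313 - 43503) = ((-128 - 46598)*(-258186) + 158163)*82810 = (-46726*(-258186) + 158163)*82810 = (12063999036 + 158163)*82810 = 12064157199*82810 = 999032857649190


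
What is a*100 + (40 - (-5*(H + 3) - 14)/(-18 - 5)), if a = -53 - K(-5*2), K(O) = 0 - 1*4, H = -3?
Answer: -111794/23 ≈ -4860.6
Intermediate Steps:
K(O) = -4 (K(O) = 0 - 4 = -4)
a = -49 (a = -53 - 1*(-4) = -53 + 4 = -49)
a*100 + (40 - (-5*(H + 3) - 14)/(-18 - 5)) = -49*100 + (40 - (-5*(-3 + 3) - 14)/(-18 - 5)) = -4900 + (40 - (-5*0 - 14)/(-23)) = -4900 + (40 - (0 - 14)*(-1)/23) = -4900 + (40 - (-14)*(-1)/23) = -4900 + (40 - 1*14/23) = -4900 + (40 - 14/23) = -4900 + 906/23 = -111794/23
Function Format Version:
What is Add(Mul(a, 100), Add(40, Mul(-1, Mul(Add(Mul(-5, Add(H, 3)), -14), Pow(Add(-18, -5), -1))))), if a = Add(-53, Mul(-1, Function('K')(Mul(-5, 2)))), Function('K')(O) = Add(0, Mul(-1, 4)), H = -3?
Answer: Rational(-111794, 23) ≈ -4860.6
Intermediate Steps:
Function('K')(O) = -4 (Function('K')(O) = Add(0, -4) = -4)
a = -49 (a = Add(-53, Mul(-1, -4)) = Add(-53, 4) = -49)
Add(Mul(a, 100), Add(40, Mul(-1, Mul(Add(Mul(-5, Add(H, 3)), -14), Pow(Add(-18, -5), -1))))) = Add(Mul(-49, 100), Add(40, Mul(-1, Mul(Add(Mul(-5, Add(-3, 3)), -14), Pow(Add(-18, -5), -1))))) = Add(-4900, Add(40, Mul(-1, Mul(Add(Mul(-5, 0), -14), Pow(-23, -1))))) = Add(-4900, Add(40, Mul(-1, Mul(Add(0, -14), Rational(-1, 23))))) = Add(-4900, Add(40, Mul(-1, Mul(-14, Rational(-1, 23))))) = Add(-4900, Add(40, Mul(-1, Rational(14, 23)))) = Add(-4900, Add(40, Rational(-14, 23))) = Add(-4900, Rational(906, 23)) = Rational(-111794, 23)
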